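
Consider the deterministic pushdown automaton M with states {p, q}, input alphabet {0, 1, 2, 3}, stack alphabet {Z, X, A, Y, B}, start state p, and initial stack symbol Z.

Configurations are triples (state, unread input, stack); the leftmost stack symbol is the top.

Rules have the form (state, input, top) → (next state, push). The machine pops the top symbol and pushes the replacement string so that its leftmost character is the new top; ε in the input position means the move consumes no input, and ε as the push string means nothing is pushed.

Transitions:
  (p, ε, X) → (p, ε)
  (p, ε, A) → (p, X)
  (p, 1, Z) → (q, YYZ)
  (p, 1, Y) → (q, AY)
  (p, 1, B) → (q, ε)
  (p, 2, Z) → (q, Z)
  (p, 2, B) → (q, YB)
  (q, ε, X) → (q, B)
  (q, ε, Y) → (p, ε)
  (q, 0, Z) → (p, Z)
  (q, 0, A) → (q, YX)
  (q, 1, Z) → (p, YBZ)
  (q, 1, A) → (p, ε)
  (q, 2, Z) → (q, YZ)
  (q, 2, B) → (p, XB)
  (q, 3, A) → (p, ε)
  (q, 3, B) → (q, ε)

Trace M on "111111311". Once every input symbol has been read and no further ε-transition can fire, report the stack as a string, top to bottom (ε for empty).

(p, 111111311, Z)
  read 1, top Z: go to q, push YYZ → (q, 11111311, YYZ)
  ε-move, top Y: go to p, push ε → (p, 11111311, YZ)
  read 1, top Y: go to q, push AY → (q, 1111311, AYZ)
  read 1, top A: go to p, push ε → (p, 111311, YZ)
  read 1, top Y: go to q, push AY → (q, 11311, AYZ)
  read 1, top A: go to p, push ε → (p, 1311, YZ)
  read 1, top Y: go to q, push AY → (q, 311, AYZ)
  read 3, top A: go to p, push ε → (p, 11, YZ)
  read 1, top Y: go to q, push AY → (q, 1, AYZ)
  read 1, top A: go to p, push ε → (p, ε, YZ)
All input consumed in state p with stack YZ.

YZ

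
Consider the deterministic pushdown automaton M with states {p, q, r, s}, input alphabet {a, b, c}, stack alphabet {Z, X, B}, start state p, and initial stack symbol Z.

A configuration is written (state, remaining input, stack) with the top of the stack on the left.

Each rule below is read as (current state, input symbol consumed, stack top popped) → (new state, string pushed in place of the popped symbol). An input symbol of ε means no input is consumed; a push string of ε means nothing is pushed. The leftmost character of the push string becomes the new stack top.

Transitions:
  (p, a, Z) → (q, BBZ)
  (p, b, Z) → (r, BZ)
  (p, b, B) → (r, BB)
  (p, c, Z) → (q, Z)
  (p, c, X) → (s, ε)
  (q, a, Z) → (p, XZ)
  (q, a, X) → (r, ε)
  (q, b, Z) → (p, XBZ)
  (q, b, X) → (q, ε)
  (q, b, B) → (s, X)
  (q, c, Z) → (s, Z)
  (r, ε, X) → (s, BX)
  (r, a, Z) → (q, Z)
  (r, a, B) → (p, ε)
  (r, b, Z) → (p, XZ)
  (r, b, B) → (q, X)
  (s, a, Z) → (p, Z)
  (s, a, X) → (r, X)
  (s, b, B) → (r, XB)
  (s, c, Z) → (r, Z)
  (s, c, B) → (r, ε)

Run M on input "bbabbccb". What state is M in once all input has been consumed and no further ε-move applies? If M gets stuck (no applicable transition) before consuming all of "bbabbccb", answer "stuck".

stuck

(p, bbabbccb, Z)
  read b, top Z: go to r, push BZ → (r, babbccb, BZ)
  read b, top B: go to q, push X → (q, abbccb, XZ)
  read a, top X: go to r, push ε → (r, bbccb, Z)
  read b, top Z: go to p, push XZ → (p, bccb, XZ)
No transition for (p, b, top X); M blocks with input bccb remaining.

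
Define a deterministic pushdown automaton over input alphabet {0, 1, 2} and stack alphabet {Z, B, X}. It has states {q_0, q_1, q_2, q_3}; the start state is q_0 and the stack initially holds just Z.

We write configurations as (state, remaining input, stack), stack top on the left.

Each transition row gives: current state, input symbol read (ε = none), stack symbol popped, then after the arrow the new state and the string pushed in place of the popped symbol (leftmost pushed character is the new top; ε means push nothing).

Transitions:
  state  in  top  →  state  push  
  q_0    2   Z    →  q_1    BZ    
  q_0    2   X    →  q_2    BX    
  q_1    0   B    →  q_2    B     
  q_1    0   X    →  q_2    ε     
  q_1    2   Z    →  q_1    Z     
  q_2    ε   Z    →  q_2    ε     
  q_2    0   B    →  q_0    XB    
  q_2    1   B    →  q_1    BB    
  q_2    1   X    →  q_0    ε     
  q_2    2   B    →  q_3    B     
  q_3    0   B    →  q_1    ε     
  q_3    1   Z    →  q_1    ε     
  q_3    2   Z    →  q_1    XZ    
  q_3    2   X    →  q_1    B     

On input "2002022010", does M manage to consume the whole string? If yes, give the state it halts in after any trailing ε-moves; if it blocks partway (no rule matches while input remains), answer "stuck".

stuck

(q_0, 2002022010, Z)
  read 2, top Z: go to q_1, push BZ → (q_1, 002022010, BZ)
  read 0, top B: go to q_2, push B → (q_2, 02022010, BZ)
  read 0, top B: go to q_0, push XB → (q_0, 2022010, XBZ)
  read 2, top X: go to q_2, push BX → (q_2, 022010, BXBZ)
  read 0, top B: go to q_0, push XB → (q_0, 22010, XBXBZ)
  read 2, top X: go to q_2, push BX → (q_2, 2010, BXBXBZ)
  read 2, top B: go to q_3, push B → (q_3, 010, BXBXBZ)
  read 0, top B: go to q_1, push ε → (q_1, 10, XBXBZ)
No transition for (q_1, 1, top X); M blocks with input 10 remaining.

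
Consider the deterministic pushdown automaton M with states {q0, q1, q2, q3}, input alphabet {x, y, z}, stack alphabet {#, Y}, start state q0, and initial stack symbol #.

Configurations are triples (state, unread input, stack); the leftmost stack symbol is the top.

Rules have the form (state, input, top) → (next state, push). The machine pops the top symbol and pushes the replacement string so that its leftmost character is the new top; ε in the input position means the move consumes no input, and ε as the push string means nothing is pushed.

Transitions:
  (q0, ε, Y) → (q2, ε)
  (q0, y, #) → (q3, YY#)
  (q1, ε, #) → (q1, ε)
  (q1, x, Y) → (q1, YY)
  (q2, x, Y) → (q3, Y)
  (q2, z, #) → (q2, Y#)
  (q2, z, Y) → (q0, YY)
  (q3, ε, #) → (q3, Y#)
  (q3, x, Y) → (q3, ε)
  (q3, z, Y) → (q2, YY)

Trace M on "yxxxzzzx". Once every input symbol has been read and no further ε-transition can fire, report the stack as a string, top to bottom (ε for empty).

(q0, yxxxzzzx, #)
  read y, top #: go to q3, push YY# → (q3, xxxzzzx, YY#)
  read x, top Y: go to q3, push ε → (q3, xxzzzx, Y#)
  read x, top Y: go to q3, push ε → (q3, xzzzx, #)
  ε-move, top #: go to q3, push Y# → (q3, xzzzx, Y#)
  read x, top Y: go to q3, push ε → (q3, zzzx, #)
  ε-move, top #: go to q3, push Y# → (q3, zzzx, Y#)
  read z, top Y: go to q2, push YY → (q2, zzx, YY#)
  read z, top Y: go to q0, push YY → (q0, zx, YYY#)
  ε-move, top Y: go to q2, push ε → (q2, zx, YY#)
  read z, top Y: go to q0, push YY → (q0, x, YYY#)
  ε-move, top Y: go to q2, push ε → (q2, x, YY#)
  read x, top Y: go to q3, push Y → (q3, ε, YY#)
All input consumed in state q3 with stack YY#.

YY#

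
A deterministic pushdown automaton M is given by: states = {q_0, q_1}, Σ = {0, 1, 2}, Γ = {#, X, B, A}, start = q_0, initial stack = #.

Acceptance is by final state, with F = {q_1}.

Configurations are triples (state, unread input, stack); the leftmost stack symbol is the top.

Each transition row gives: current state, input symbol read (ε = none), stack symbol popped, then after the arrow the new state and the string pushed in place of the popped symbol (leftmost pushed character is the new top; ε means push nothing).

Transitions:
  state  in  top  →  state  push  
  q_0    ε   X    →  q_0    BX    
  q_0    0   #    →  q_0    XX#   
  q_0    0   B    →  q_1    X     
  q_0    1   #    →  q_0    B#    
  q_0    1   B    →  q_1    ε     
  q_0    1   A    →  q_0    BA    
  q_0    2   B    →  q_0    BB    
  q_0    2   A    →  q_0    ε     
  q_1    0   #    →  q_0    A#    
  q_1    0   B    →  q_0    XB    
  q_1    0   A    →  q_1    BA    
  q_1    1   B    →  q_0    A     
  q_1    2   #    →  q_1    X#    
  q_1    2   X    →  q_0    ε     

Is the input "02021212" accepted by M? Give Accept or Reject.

Reject

(q_0, 02021212, #) ⊢ (q_0, 2021212, XX#) ⊢ (q_0, 2021212, BXX#) ⊢ (q_0, 021212, BBXX#) ⊢ (q_1, 21212, XBXX#) ⊢ (q_0, 1212, BXX#) ⊢ (q_1, 212, XX#) ⊢ (q_0, 12, X#) ⊢ (q_0, 12, BX#) ⊢ (q_1, 2, X#) ⊢ (q_0, ε, #)
All input consumed; state q_0 ∉ F and no further ε-move applies.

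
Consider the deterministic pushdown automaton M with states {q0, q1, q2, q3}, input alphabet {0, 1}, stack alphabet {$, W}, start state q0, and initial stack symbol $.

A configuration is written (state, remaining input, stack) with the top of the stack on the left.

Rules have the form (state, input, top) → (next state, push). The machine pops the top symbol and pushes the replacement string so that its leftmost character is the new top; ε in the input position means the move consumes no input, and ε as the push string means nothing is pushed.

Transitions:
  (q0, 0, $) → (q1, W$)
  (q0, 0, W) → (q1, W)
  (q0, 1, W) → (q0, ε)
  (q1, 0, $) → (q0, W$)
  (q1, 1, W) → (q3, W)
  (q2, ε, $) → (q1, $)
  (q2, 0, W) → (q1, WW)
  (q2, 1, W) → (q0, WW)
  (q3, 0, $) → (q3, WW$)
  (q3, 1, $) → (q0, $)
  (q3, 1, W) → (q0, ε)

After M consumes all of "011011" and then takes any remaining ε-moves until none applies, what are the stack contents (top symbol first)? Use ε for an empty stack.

(q0, 011011, $)
  read 0, top $: go to q1, push W$ → (q1, 11011, W$)
  read 1, top W: go to q3, push W → (q3, 1011, W$)
  read 1, top W: go to q0, push ε → (q0, 011, $)
  read 0, top $: go to q1, push W$ → (q1, 11, W$)
  read 1, top W: go to q3, push W → (q3, 1, W$)
  read 1, top W: go to q0, push ε → (q0, ε, $)
All input consumed in state q0 with stack $.

$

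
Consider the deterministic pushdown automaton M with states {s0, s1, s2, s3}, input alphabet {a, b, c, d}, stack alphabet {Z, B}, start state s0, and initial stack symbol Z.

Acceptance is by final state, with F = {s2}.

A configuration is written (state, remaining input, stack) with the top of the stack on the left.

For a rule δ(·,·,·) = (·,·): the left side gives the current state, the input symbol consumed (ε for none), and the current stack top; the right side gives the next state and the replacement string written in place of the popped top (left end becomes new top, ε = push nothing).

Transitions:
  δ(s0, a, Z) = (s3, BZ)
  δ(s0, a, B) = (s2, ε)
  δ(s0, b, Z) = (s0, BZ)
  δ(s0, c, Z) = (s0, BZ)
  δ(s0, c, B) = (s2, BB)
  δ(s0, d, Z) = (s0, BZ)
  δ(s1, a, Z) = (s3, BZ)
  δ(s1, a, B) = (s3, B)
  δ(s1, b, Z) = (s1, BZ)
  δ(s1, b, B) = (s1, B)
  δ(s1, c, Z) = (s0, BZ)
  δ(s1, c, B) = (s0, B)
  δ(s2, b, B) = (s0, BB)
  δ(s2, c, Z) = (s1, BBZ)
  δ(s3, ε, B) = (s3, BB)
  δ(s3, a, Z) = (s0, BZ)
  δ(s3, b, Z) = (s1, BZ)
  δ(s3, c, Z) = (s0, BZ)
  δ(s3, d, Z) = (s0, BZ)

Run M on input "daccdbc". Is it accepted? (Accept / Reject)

Reject

(s0, daccdbc, Z)
  read d, top Z: go to s0, push BZ → (s0, accdbc, BZ)
  read a, top B: go to s2, push ε → (s2, ccdbc, Z)
  read c, top Z: go to s1, push BBZ → (s1, cdbc, BBZ)
  read c, top B: go to s0, push B → (s0, dbc, BBZ)
No transition applies at (s0, dbc, BBZ); input not fully consumed.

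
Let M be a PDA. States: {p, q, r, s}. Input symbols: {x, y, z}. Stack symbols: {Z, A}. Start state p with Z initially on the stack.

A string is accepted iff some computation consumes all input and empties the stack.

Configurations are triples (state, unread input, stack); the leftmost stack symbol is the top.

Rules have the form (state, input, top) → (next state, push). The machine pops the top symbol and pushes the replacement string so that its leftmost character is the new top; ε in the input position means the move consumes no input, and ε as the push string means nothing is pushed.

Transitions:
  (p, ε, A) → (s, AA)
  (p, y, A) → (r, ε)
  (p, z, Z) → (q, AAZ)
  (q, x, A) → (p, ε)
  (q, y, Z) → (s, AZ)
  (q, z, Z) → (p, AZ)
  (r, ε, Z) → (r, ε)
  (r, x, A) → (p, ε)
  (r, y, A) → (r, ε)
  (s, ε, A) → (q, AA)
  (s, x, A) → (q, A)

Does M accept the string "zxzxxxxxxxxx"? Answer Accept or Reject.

Reject

No computation consumes all input and empties the stack.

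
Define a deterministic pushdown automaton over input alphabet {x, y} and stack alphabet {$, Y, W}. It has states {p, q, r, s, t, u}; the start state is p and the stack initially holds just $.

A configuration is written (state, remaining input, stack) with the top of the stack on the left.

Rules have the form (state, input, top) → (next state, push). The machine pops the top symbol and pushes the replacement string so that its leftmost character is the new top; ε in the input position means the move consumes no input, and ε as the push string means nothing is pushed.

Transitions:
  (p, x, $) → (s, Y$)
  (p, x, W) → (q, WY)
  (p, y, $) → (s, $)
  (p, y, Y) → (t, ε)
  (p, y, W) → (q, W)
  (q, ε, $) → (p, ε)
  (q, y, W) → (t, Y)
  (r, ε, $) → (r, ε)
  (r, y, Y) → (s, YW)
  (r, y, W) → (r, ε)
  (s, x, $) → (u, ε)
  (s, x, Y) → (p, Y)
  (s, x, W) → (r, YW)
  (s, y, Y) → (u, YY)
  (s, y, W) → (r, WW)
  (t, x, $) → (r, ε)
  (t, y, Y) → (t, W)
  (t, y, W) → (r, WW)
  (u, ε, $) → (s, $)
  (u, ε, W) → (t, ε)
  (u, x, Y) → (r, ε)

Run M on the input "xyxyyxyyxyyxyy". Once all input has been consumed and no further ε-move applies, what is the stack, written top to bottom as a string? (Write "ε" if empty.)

(p, xyxyyxyyxyyxyy, $)
  read x, top $: go to s, push Y$ → (s, yxyyxyyxyyxyy, Y$)
  read y, top Y: go to u, push YY → (u, xyyxyyxyyxyy, YY$)
  read x, top Y: go to r, push ε → (r, yyxyyxyyxyy, Y$)
  read y, top Y: go to s, push YW → (s, yxyyxyyxyy, YW$)
  read y, top Y: go to u, push YY → (u, xyyxyyxyy, YYW$)
  read x, top Y: go to r, push ε → (r, yyxyyxyy, YW$)
  read y, top Y: go to s, push YW → (s, yxyyxyy, YWW$)
  read y, top Y: go to u, push YY → (u, xyyxyy, YYWW$)
  read x, top Y: go to r, push ε → (r, yyxyy, YWW$)
  read y, top Y: go to s, push YW → (s, yxyy, YWWW$)
  read y, top Y: go to u, push YY → (u, xyy, YYWWW$)
  read x, top Y: go to r, push ε → (r, yy, YWWW$)
  read y, top Y: go to s, push YW → (s, y, YWWWW$)
  read y, top Y: go to u, push YY → (u, ε, YYWWWW$)
All input consumed in state u with stack YYWWWW$.

YYWWWW$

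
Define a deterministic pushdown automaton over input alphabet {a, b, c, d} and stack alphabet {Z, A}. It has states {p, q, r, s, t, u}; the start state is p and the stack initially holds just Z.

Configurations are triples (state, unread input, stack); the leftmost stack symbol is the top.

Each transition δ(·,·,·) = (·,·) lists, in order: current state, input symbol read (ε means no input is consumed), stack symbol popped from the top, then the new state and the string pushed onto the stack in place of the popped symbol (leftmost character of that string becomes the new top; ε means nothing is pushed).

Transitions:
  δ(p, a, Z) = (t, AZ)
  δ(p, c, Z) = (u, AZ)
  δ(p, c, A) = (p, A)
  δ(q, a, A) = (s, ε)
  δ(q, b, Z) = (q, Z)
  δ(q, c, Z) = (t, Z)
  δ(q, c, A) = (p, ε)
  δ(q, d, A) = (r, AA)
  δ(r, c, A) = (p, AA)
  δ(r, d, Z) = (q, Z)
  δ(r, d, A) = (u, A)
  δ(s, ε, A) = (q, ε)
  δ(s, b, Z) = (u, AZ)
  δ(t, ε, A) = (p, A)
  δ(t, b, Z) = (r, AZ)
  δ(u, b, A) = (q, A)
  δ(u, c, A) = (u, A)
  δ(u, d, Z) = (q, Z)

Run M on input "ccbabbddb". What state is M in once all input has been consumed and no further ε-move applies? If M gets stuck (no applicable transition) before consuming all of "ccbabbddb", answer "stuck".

(p, ccbabbddb, Z) ⊢ (u, cbabbddb, AZ) ⊢ (u, babbddb, AZ) ⊢ (q, abbddb, AZ) ⊢ (s, bbddb, Z) ⊢ (u, bddb, AZ) ⊢ (q, ddb, AZ) ⊢ (r, db, AAZ) ⊢ (u, b, AAZ) ⊢ (q, ε, AAZ)
All input consumed; M is in state q.

q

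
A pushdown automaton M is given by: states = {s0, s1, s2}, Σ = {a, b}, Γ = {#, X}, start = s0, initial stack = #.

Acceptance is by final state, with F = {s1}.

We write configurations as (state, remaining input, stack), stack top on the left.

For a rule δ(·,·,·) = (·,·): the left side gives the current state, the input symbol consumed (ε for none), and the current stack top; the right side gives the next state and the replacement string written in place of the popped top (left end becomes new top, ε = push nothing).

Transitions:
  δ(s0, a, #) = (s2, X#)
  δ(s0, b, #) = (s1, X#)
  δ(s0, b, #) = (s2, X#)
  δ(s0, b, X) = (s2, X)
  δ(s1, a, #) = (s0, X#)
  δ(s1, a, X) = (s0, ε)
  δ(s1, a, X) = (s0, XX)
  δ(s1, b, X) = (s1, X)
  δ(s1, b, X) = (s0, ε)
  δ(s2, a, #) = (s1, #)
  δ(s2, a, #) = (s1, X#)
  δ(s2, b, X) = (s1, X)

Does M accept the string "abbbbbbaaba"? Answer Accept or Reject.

Reject

No computation consumes all input and reaches a final state.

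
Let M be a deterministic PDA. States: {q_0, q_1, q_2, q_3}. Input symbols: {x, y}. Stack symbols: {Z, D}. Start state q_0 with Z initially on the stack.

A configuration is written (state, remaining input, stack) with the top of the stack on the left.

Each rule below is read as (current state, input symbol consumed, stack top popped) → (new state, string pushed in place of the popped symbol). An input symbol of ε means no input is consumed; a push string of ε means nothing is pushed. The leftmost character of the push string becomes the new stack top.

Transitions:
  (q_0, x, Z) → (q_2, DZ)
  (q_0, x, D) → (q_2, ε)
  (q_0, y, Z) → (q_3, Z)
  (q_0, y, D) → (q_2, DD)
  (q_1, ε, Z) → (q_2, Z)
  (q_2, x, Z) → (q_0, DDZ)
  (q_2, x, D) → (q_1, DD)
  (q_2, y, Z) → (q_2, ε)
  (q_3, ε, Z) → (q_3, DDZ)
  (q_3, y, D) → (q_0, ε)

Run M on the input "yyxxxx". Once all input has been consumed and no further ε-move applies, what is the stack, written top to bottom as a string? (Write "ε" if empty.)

DDZ

(q_0, yyxxxx, Z) ⊢ (q_3, yxxxx, Z) ⊢ (q_3, yxxxx, DDZ) ⊢ (q_0, xxxx, DZ) ⊢ (q_2, xxx, Z) ⊢ (q_0, xx, DDZ) ⊢ (q_2, x, DZ) ⊢ (q_1, ε, DDZ)
All input consumed in state q_1 with stack DDZ.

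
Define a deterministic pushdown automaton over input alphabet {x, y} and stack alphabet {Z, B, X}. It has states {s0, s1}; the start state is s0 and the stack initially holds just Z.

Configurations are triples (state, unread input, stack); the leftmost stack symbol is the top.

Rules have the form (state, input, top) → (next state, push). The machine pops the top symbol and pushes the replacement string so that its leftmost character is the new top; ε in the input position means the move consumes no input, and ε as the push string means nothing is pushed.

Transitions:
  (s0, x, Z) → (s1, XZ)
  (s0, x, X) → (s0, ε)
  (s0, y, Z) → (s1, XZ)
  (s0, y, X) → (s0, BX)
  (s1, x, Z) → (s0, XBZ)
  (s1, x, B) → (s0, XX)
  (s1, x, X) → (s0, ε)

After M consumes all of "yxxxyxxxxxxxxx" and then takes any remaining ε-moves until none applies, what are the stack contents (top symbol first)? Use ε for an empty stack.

Z

(s0, yxxxyxxxxxxxxx, Z)
  read y, top Z: go to s1, push XZ → (s1, xxxyxxxxxxxxx, XZ)
  read x, top X: go to s0, push ε → (s0, xxyxxxxxxxxx, Z)
  read x, top Z: go to s1, push XZ → (s1, xyxxxxxxxxx, XZ)
  read x, top X: go to s0, push ε → (s0, yxxxxxxxxx, Z)
  read y, top Z: go to s1, push XZ → (s1, xxxxxxxxx, XZ)
  read x, top X: go to s0, push ε → (s0, xxxxxxxx, Z)
  read x, top Z: go to s1, push XZ → (s1, xxxxxxx, XZ)
  read x, top X: go to s0, push ε → (s0, xxxxxx, Z)
  read x, top Z: go to s1, push XZ → (s1, xxxxx, XZ)
  read x, top X: go to s0, push ε → (s0, xxxx, Z)
  read x, top Z: go to s1, push XZ → (s1, xxx, XZ)
  read x, top X: go to s0, push ε → (s0, xx, Z)
  read x, top Z: go to s1, push XZ → (s1, x, XZ)
  read x, top X: go to s0, push ε → (s0, ε, Z)
All input consumed in state s0 with stack Z.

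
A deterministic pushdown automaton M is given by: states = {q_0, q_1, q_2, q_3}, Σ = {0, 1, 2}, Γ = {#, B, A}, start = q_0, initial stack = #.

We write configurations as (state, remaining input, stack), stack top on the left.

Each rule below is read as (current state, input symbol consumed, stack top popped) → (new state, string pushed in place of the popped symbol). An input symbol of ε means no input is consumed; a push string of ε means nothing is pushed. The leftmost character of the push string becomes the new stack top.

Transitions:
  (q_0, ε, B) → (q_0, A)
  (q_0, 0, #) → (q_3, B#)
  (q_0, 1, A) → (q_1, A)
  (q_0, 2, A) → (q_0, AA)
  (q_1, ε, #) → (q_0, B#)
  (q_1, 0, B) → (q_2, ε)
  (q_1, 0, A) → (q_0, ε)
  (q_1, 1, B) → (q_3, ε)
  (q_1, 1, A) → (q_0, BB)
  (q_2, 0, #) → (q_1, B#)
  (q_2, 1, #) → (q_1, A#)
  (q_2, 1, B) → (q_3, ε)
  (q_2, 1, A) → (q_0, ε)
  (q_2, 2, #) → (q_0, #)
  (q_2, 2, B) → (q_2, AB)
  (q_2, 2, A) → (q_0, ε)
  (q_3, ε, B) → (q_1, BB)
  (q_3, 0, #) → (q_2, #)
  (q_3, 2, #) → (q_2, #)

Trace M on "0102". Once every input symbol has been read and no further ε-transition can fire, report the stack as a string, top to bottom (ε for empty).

AB#

(q_0, 0102, #)
  read 0, top #: go to q_3, push B# → (q_3, 102, B#)
  ε-move, top B: go to q_1, push BB → (q_1, 102, BB#)
  read 1, top B: go to q_3, push ε → (q_3, 02, B#)
  ε-move, top B: go to q_1, push BB → (q_1, 02, BB#)
  read 0, top B: go to q_2, push ε → (q_2, 2, B#)
  read 2, top B: go to q_2, push AB → (q_2, ε, AB#)
All input consumed in state q_2 with stack AB#.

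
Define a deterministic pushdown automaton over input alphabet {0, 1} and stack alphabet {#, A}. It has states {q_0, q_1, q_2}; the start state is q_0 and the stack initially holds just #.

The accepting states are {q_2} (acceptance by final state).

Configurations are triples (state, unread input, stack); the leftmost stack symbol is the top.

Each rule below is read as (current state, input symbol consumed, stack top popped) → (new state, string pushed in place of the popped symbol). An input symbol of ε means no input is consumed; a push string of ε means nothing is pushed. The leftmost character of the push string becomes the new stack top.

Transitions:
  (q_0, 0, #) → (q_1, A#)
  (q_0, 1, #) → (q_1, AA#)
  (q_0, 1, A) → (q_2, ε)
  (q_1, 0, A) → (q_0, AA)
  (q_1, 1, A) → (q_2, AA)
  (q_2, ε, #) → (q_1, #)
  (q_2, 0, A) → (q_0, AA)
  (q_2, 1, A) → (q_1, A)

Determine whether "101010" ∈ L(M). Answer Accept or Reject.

(q_0, 101010, #)
  read 1, top #: go to q_1, push AA# → (q_1, 01010, AA#)
  read 0, top A: go to q_0, push AA → (q_0, 1010, AAA#)
  read 1, top A: go to q_2, push ε → (q_2, 010, AA#)
  read 0, top A: go to q_0, push AA → (q_0, 10, AAA#)
  read 1, top A: go to q_2, push ε → (q_2, 0, AA#)
  read 0, top A: go to q_0, push AA → (q_0, ε, AAA#)
All input consumed; state q_0 ∉ F and no further ε-move applies.

Reject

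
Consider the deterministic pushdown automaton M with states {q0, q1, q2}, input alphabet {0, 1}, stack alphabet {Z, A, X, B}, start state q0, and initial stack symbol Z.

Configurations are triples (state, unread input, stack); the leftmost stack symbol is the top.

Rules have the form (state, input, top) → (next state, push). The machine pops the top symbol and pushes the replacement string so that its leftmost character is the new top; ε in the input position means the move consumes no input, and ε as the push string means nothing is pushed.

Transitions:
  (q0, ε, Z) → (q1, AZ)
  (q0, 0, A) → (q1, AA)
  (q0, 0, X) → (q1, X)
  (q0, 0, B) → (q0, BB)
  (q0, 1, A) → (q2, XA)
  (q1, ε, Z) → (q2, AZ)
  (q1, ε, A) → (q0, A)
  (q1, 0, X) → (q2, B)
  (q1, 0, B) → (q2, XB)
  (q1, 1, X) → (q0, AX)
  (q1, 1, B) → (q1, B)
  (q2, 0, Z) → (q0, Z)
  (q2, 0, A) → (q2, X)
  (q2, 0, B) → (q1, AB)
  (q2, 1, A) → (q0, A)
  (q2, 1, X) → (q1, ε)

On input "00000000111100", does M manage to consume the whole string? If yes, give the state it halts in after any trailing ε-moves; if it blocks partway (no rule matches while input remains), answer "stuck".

q0

(q0, 00000000111100, Z)
  ε-move, top Z: go to q1, push AZ → (q1, 00000000111100, AZ)
  ε-move, top A: go to q0, push A → (q0, 00000000111100, AZ)
  read 0, top A: go to q1, push AA → (q1, 0000000111100, AAZ)
  ε-move, top A: go to q0, push A → (q0, 0000000111100, AAZ)
  read 0, top A: go to q1, push AA → (q1, 000000111100, AAAZ)
  ε-move, top A: go to q0, push A → (q0, 000000111100, AAAZ)
  read 0, top A: go to q1, push AA → (q1, 00000111100, AAAAZ)
  ε-move, top A: go to q0, push A → (q0, 00000111100, AAAAZ)
  read 0, top A: go to q1, push AA → (q1, 0000111100, AAAAAZ)
  ε-move, top A: go to q0, push A → (q0, 0000111100, AAAAAZ)
  read 0, top A: go to q1, push AA → (q1, 000111100, AAAAAAZ)
  ε-move, top A: go to q0, push A → (q0, 000111100, AAAAAAZ)
  read 0, top A: go to q1, push AA → (q1, 00111100, AAAAAAAZ)
  ε-move, top A: go to q0, push A → (q0, 00111100, AAAAAAAZ)
  read 0, top A: go to q1, push AA → (q1, 0111100, AAAAAAAAZ)
  ε-move, top A: go to q0, push A → (q0, 0111100, AAAAAAAAZ)
  read 0, top A: go to q1, push AA → (q1, 111100, AAAAAAAAAZ)
  ε-move, top A: go to q0, push A → (q0, 111100, AAAAAAAAAZ)
  read 1, top A: go to q2, push XA → (q2, 11100, XAAAAAAAAAZ)
  read 1, top X: go to q1, push ε → (q1, 1100, AAAAAAAAAZ)
  ε-move, top A: go to q0, push A → (q0, 1100, AAAAAAAAAZ)
  read 1, top A: go to q2, push XA → (q2, 100, XAAAAAAAAAZ)
  read 1, top X: go to q1, push ε → (q1, 00, AAAAAAAAAZ)
  ε-move, top A: go to q0, push A → (q0, 00, AAAAAAAAAZ)
  read 0, top A: go to q1, push AA → (q1, 0, AAAAAAAAAAZ)
  ε-move, top A: go to q0, push A → (q0, 0, AAAAAAAAAAZ)
  read 0, top A: go to q1, push AA → (q1, ε, AAAAAAAAAAAZ)
  ε-move, top A: go to q0, push A → (q0, ε, AAAAAAAAAAAZ)
All input consumed; M is in state q0.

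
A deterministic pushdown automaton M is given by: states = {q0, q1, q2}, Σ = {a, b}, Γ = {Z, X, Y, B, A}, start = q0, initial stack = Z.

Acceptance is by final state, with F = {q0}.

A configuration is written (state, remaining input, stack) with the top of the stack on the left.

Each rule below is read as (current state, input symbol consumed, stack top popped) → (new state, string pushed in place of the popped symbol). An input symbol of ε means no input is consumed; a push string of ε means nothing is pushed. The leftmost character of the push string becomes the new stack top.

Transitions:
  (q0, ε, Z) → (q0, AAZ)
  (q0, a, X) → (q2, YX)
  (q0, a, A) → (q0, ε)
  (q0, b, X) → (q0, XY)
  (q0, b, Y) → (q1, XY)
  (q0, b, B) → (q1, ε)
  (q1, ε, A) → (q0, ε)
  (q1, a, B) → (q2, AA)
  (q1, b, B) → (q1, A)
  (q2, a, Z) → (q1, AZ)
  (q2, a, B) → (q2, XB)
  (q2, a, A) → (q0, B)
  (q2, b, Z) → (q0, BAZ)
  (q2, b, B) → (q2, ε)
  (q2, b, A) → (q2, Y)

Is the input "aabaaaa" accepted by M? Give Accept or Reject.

Reject

(q0, aabaaaa, Z)
  ε-move, top Z: go to q0, push AAZ → (q0, aabaaaa, AAZ)
  read a, top A: go to q0, push ε → (q0, abaaaa, AZ)
  read a, top A: go to q0, push ε → (q0, baaaa, Z)
  ε-move, top Z: go to q0, push AAZ → (q0, baaaa, AAZ)
No transition applies at (q0, baaaa, AAZ); input not fully consumed.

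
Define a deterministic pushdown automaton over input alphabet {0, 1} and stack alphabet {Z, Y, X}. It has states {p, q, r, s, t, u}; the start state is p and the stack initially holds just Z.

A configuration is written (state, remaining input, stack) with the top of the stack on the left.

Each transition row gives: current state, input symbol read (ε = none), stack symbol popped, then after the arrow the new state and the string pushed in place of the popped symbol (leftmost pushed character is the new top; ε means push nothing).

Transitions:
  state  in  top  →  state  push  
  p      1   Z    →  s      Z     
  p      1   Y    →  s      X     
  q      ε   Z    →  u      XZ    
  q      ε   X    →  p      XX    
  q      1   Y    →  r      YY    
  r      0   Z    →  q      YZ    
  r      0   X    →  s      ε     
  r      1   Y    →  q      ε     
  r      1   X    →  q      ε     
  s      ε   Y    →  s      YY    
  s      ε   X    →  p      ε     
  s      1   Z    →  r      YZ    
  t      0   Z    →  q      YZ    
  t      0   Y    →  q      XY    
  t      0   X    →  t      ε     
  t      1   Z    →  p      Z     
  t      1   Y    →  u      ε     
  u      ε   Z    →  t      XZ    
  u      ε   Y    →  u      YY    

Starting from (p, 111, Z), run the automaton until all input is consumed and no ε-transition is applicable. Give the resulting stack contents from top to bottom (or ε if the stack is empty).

XZ

(p, 111, Z) ⊢ (s, 11, Z) ⊢ (r, 1, YZ) ⊢ (q, ε, Z) ⊢ (u, ε, XZ)
All input consumed in state u with stack XZ.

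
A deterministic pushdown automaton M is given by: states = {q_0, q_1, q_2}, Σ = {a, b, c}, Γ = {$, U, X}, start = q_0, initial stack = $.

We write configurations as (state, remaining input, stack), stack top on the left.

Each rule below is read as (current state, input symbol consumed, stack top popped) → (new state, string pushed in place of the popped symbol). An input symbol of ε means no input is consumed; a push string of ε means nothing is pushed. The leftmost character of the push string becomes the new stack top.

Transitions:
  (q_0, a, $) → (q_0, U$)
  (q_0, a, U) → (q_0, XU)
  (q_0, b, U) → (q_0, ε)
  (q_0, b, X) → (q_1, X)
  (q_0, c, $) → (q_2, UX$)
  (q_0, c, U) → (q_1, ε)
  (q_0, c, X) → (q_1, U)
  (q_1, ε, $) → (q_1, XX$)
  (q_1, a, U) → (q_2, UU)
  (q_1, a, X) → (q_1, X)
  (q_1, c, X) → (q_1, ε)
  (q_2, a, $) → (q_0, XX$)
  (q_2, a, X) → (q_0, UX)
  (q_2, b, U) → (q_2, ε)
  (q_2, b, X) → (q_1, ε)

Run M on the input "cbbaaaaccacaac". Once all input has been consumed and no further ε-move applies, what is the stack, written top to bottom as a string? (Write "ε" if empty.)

(q_0, cbbaaaaccacaac, $)
  read c, top $: go to q_2, push UX$ → (q_2, bbaaaaccacaac, UX$)
  read b, top U: go to q_2, push ε → (q_2, baaaaccacaac, X$)
  read b, top X: go to q_1, push ε → (q_1, aaaaccacaac, $)
  ε-move, top $: go to q_1, push XX$ → (q_1, aaaaccacaac, XX$)
  read a, top X: go to q_1, push X → (q_1, aaaccacaac, XX$)
  read a, top X: go to q_1, push X → (q_1, aaccacaac, XX$)
  read a, top X: go to q_1, push X → (q_1, accacaac, XX$)
  read a, top X: go to q_1, push X → (q_1, ccacaac, XX$)
  read c, top X: go to q_1, push ε → (q_1, cacaac, X$)
  read c, top X: go to q_1, push ε → (q_1, acaac, $)
  ε-move, top $: go to q_1, push XX$ → (q_1, acaac, XX$)
  read a, top X: go to q_1, push X → (q_1, caac, XX$)
  read c, top X: go to q_1, push ε → (q_1, aac, X$)
  read a, top X: go to q_1, push X → (q_1, ac, X$)
  read a, top X: go to q_1, push X → (q_1, c, X$)
  read c, top X: go to q_1, push ε → (q_1, ε, $)
  ε-move, top $: go to q_1, push XX$ → (q_1, ε, XX$)
All input consumed in state q_1 with stack XX$.

XX$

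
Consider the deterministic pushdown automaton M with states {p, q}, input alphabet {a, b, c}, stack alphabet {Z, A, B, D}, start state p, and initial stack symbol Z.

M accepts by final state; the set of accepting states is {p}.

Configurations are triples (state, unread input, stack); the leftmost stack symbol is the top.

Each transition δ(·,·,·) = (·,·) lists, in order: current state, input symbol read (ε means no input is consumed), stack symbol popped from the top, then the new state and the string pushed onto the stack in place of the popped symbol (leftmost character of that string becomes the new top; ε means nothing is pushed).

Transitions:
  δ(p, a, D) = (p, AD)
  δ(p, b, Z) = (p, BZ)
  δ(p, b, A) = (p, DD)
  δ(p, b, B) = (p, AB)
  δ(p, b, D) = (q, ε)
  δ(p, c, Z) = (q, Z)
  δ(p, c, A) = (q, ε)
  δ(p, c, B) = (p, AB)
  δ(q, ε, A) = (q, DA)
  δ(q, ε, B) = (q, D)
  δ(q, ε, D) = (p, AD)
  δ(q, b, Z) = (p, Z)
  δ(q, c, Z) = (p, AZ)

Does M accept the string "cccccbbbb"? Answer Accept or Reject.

(p, cccccbbbb, Z)
  read c, top Z: go to q, push Z → (q, ccccbbbb, Z)
  read c, top Z: go to p, push AZ → (p, cccbbbb, AZ)
  read c, top A: go to q, push ε → (q, ccbbbb, Z)
  read c, top Z: go to p, push AZ → (p, cbbbb, AZ)
  read c, top A: go to q, push ε → (q, bbbb, Z)
  read b, top Z: go to p, push Z → (p, bbb, Z)
  read b, top Z: go to p, push BZ → (p, bb, BZ)
  read b, top B: go to p, push AB → (p, b, ABZ)
  read b, top A: go to p, push DD → (p, ε, DDBZ)
All input consumed; state p ∈ F.

Accept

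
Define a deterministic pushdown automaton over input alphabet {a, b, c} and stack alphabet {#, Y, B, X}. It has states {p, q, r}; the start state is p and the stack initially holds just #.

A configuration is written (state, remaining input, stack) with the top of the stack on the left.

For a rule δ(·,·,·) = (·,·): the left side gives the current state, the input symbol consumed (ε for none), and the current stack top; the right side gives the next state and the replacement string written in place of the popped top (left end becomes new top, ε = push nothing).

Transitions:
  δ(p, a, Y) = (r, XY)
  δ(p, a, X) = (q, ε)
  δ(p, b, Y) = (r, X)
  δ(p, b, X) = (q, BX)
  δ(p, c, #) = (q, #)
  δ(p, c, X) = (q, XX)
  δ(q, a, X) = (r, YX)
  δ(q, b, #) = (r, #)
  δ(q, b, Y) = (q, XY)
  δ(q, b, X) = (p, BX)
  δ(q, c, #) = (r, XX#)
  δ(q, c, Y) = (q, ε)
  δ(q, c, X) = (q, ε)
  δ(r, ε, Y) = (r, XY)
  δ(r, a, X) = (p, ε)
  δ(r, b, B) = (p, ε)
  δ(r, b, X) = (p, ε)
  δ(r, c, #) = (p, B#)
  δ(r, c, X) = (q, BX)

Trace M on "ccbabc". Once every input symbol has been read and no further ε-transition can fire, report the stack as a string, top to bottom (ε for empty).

B#

(p, ccbabc, #) ⊢ (q, cbabc, #) ⊢ (r, babc, XX#) ⊢ (p, abc, X#) ⊢ (q, bc, #) ⊢ (r, c, #) ⊢ (p, ε, B#)
All input consumed in state p with stack B#.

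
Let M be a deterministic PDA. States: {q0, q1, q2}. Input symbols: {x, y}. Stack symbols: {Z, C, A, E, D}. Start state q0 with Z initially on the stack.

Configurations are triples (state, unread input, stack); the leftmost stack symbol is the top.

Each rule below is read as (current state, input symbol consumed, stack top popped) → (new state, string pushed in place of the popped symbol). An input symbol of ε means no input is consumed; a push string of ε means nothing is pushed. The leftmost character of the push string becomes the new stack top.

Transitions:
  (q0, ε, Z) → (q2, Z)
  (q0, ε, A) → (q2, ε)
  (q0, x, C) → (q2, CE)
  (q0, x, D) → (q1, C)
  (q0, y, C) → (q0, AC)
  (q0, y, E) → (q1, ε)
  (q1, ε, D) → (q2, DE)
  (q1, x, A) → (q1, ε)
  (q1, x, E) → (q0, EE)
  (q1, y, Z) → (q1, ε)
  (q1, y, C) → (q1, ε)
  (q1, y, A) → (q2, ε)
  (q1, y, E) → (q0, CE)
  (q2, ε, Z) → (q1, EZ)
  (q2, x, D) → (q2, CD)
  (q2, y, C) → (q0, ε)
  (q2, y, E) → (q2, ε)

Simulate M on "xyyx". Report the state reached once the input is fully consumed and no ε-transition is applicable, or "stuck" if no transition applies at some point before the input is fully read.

q2

(q0, xyyx, Z) ⊢ (q2, xyyx, Z) ⊢ (q1, xyyx, EZ) ⊢ (q0, yyx, EEZ) ⊢ (q1, yx, EZ) ⊢ (q0, x, CEZ) ⊢ (q2, ε, CEEZ)
All input consumed; M is in state q2.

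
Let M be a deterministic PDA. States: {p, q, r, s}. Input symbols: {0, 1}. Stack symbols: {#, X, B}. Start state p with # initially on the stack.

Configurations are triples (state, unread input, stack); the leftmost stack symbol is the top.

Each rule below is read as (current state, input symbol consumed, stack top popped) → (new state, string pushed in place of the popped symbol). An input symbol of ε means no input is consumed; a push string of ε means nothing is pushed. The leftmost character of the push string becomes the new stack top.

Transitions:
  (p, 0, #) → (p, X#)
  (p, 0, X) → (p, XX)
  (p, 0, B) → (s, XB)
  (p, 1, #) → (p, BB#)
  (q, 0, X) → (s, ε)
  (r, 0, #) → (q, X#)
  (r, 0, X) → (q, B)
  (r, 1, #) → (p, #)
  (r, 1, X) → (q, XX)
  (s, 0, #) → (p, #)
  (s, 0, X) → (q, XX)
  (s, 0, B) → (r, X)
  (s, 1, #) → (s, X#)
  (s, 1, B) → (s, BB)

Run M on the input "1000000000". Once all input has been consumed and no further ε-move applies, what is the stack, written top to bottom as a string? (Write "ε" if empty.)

(p, 1000000000, #)
  read 1, top #: go to p, push BB# → (p, 000000000, BB#)
  read 0, top B: go to s, push XB → (s, 00000000, XBB#)
  read 0, top X: go to q, push XX → (q, 0000000, XXBB#)
  read 0, top X: go to s, push ε → (s, 000000, XBB#)
  read 0, top X: go to q, push XX → (q, 00000, XXBB#)
  read 0, top X: go to s, push ε → (s, 0000, XBB#)
  read 0, top X: go to q, push XX → (q, 000, XXBB#)
  read 0, top X: go to s, push ε → (s, 00, XBB#)
  read 0, top X: go to q, push XX → (q, 0, XXBB#)
  read 0, top X: go to s, push ε → (s, ε, XBB#)
All input consumed in state s with stack XBB#.

XBB#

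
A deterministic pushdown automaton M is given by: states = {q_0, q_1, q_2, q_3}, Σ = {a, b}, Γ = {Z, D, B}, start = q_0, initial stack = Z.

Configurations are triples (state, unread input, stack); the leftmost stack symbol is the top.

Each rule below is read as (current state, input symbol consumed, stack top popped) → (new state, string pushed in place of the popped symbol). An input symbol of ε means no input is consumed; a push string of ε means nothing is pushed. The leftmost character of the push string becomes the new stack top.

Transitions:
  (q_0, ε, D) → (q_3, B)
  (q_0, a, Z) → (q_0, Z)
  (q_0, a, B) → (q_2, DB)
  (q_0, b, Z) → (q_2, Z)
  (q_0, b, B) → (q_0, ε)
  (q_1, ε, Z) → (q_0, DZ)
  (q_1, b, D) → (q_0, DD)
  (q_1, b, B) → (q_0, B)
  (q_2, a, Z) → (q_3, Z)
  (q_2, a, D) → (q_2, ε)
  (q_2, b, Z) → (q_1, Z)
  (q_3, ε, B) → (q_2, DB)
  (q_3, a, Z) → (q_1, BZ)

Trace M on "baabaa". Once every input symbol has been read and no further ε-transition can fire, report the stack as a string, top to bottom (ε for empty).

(q_0, baabaa, Z) ⊢ (q_2, aabaa, Z) ⊢ (q_3, abaa, Z) ⊢ (q_1, baa, BZ) ⊢ (q_0, aa, BZ) ⊢ (q_2, a, DBZ) ⊢ (q_2, ε, BZ)
All input consumed in state q_2 with stack BZ.

BZ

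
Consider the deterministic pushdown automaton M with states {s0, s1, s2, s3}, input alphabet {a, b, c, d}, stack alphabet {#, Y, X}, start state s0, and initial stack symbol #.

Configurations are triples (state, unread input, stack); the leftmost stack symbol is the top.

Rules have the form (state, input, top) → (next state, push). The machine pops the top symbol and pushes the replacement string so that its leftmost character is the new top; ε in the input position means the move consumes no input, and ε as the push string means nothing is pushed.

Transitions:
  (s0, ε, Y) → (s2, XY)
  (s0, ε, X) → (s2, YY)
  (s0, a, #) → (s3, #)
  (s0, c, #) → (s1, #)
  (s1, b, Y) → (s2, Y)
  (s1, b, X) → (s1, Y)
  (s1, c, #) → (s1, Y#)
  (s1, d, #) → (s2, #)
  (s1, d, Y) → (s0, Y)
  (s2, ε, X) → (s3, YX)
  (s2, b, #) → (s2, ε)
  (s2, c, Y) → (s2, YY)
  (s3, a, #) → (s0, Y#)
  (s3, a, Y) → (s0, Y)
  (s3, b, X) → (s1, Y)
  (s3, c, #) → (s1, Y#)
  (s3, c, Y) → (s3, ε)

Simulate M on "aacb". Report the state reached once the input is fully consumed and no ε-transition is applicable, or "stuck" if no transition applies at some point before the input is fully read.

s1

(s0, aacb, #)
  read a, top #: go to s3, push # → (s3, acb, #)
  read a, top #: go to s0, push Y# → (s0, cb, Y#)
  ε-move, top Y: go to s2, push XY → (s2, cb, XY#)
  ε-move, top X: go to s3, push YX → (s3, cb, YXY#)
  read c, top Y: go to s3, push ε → (s3, b, XY#)
  read b, top X: go to s1, push Y → (s1, ε, YY#)
All input consumed; M is in state s1.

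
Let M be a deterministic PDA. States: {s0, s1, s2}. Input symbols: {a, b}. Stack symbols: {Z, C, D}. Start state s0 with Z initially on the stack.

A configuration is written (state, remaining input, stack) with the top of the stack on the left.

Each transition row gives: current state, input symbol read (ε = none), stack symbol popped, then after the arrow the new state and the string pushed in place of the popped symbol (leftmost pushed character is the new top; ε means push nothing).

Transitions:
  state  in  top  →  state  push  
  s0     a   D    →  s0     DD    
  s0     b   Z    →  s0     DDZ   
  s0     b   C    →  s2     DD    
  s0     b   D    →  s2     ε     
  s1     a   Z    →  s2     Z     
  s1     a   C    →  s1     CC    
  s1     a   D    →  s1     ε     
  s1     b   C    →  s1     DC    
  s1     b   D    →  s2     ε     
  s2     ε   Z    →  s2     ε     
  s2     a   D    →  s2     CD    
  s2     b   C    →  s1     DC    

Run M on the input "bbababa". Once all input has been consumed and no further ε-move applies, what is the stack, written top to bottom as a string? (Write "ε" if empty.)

(s0, bbababa, Z)
  read b, top Z: go to s0, push DDZ → (s0, bababa, DDZ)
  read b, top D: go to s2, push ε → (s2, ababa, DZ)
  read a, top D: go to s2, push CD → (s2, baba, CDZ)
  read b, top C: go to s1, push DC → (s1, aba, DCDZ)
  read a, top D: go to s1, push ε → (s1, ba, CDZ)
  read b, top C: go to s1, push DC → (s1, a, DCDZ)
  read a, top D: go to s1, push ε → (s1, ε, CDZ)
All input consumed in state s1 with stack CDZ.

CDZ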